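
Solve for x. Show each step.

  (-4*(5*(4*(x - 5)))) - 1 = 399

Step 1. [(-4*(5*(4*(x - 5)))) - 1 = 399] add 1: x sits inside (… - 1) ⇒ sub: -4*(5*(4*(x - 5))) = 400.
Step 2. [-4*(5*(4*(x - 5))) = 400] leading coefficient -4: divide by -4 ⇒ div: 5*(4*(x - 5)) = -100.
Step 3. [5*(4*(x - 5)) = -100] leading coefficient 5: divide by 5, so div: 4*(x - 5) = -20.
Step 4. [4*(x - 5) = -20] LHS = 4·(…); ÷4 both sides ⇒ div: x - 5 = -5.
Step 5. [x - 5 = -5] 5 comes off first (add 5). So sub: x = 0.

Answer: x ∈ {0}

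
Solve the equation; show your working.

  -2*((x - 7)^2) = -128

Step 1. [-2*((x - 7)^2) = -128] -2·(inner) — divide through by -2, so div: (x - 7)^2 = 64.
Step 2. [(x - 7)^2 = 64] LHS squared, RHS 64 ≥ 0: apply √ (±) ⇒ sqrt: x - 7 = 8 or -8.
Step 3. [x - 7 = 8 or -8] -7 is outermost — add 7 both sides. So sub: x = 15 or -1.

Answer: x ∈ {-1, 15}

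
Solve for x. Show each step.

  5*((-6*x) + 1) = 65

Step 1. [5*((-6*x) + 1) = 65] divide by the outer 5 ⇒ div: (-6*x) + 1 = 13.
Step 2. [(-6*x) + 1 = 13] peel the +1: subtract 1 from each side, so sub: -6*x = 12.
Step 3. [-6*x = 12] LHS = -6·(…); ÷-6 both sides ⇒ div: x = -2.

Answer: x ∈ {-2}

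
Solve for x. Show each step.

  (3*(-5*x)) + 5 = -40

Step 1. [(3*(-5*x)) + 5 = -40] subtract 5: x sits inside (… + 5), so sub: 3*(-5*x) = -45.
Step 2. [3*(-5*x) = -45] leading coefficient 3: divide by 3, so div: -5*x = -15.
Step 3. [-5*x = -15] LHS = -5·(…); ÷-5 both sides. So div: x = 3.

Answer: x ∈ {3}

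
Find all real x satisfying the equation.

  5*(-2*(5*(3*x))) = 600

Step 1. [5*(-2*(5*(3*x))) = 600] 5·(inner) — divide through by 5. So div: -2*(5*(3*x)) = 120.
Step 2. [-2*(5*(3*x)) = 120] LHS = -2·(…); ÷-2 both sides. So div: 5*(3*x) = -60.
Step 3. [5*(3*x) = -60] LHS = 5·(…); ÷5 both sides, so div: 3*x = -12.
Step 4. [3*x = -12] LHS = 3·(…); ÷3 both sides. So div: x = -4.

Answer: x ∈ {-4}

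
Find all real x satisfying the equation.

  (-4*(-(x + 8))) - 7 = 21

Step 1. [(-4*(-(x + 8))) - 7 = 21] -7 is outermost — add 7 both sides ⇒ sub: -4*(-(x + 8)) = 28.
Step 2. [-4*(-(x + 8)) = 28] LHS = -4·(…); ÷-4 both sides ⇒ div: -(x + 8) = -7.
Step 3. [-(x + 8) = -7] leading − — multiply by −1, so neg: x + 8 = 7.
Step 4. [x + 8 = 7] subtract 8: x sits inside (… + 8). So sub: x = -1.

Answer: x ∈ {-1}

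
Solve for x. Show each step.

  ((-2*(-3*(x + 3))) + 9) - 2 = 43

Step 1. [((-2*(-3*(x + 3))) + 9) - 2 = 43] -2 is outermost — add 2 both sides, so sub: (-2*(-3*(x + 3))) + 9 = 45.
Step 2. [(-2*(-3*(x + 3))) + 9 = 45] 9 comes off first (subtract 9) ⇒ sub: -2*(-3*(x + 3)) = 36.
Step 3. [-2*(-3*(x + 3)) = 36] -2 out front; divide by -2, so div: -3*(x + 3) = -18.
Step 4. [-3*(x + 3) = -18] LHS = -3·(…); ÷-3 both sides, so div: x + 3 = 6.
Step 5. [x + 3 = 6] +3 is outermost — subtract 3 both sides. So sub: x = 3.

Answer: x ∈ {3}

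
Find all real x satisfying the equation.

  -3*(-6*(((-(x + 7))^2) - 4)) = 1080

Step 1. [-3*(-6*(((-(x + 7))^2) - 4)) = 1080] LHS = -3·(…); ÷-3 both sides ⇒ div: -6*(((-(x + 7))^2) - 4) = -360.
Step 2. [-6*(((-(x + 7))^2) - 4) = -360] -6·(inner) — divide through by -6. So div: ((-(x + 7))^2) - 4 = 60.
Step 3. [((-(x + 7))^2) - 4 = 60] peel the -4: add 4 from each side ⇒ sub: (-(x + 7))^2 = 64.
Step 4. [(-(x + 7))^2 = 64] 64 ≥ 0, LHS is (·)² — take ±√. So sqrt: -(x + 7) = 8 or -8.
Step 5. [-(x + 7) = 8 or -8] flip signs both sides. So neg: x + 7 = -8 or 8.
Step 6. [x + 7 = -8 or 8] 7 comes off first (subtract 7), so sub: x = -15 or 1.

Answer: x ∈ {-15, 1}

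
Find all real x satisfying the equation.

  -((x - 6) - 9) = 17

Step 1. [-((x - 6) - 9) = 17] LHS negated; negate both sides, so neg: (x - 6) - 9 = -17.
Step 2. [(x - 6) - 9 = -17] 9 comes off first (add 9) ⇒ sub: x - 6 = -8.
Step 3. [x - 6 = -8] peel the -6: add 6 from each side ⇒ sub: x = -2.

Answer: x ∈ {-2}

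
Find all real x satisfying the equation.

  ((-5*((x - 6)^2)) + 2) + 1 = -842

Step 1. [((-5*((x - 6)^2)) + 2) + 1 = -842] +1 is outermost — subtract 1 both sides, so sub: (-5*((x - 6)^2)) + 2 = -843.
Step 2. [(-5*((x - 6)^2)) + 2 = -843] 2 comes off first (subtract 2) ⇒ sub: -5*((x - 6)^2) = -845.
Step 3. [-5*((x - 6)^2) = -845] LHS = -5·(…); ÷-5 both sides. So div: (x - 6)^2 = 169.
Step 4. [(x - 6)^2 = 169] 169 ≥ 0, LHS is (·)² — take ±√, so sqrt: x - 6 = 13 or -13.
Step 5. [x - 6 = 13 or -13] 6 comes off first (add 6). So sub: x = 19 or -7.

Answer: x ∈ {-7, 19}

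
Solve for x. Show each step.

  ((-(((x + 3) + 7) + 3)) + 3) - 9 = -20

Step 1. [((-(((x + 3) + 7) + 3)) + 3) - 9 = -20] add 9: x sits inside (… - 9), so sub: (-(((x + 3) + 7) + 3)) + 3 = -11.
Step 2. [(-(((x + 3) + 7) + 3)) + 3 = -11] +3 is outermost — subtract 3 both sides ⇒ sub: -(((x + 3) + 7) + 3) = -14.
Step 3. [-(((x + 3) + 7) + 3) = -14] leading − — multiply by −1 ⇒ neg: ((x + 3) + 7) + 3 = 14.
Step 4. [((x + 3) + 7) + 3 = 14] the outer +3 inverts by subtracting 3, so sub: (x + 3) + 7 = 11.
Step 5. [(x + 3) + 7 = 11] subtract 7: x sits inside (… + 7) ⇒ sub: x + 3 = 4.
Step 6. [x + 3 = 4] 3 comes off first (subtract 3). So sub: x = 1.

Answer: x ∈ {1}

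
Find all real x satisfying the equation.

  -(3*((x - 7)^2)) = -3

Step 1. [-(3*((x - 7)^2)) = -3] LHS negated; negate both sides ⇒ neg: 3*((x - 7)^2) = 3.
Step 2. [3*((x - 7)^2) = 3] 3·(inner) — divide through by 3, so div: (x - 7)^2 = 1.
Step 3. [(x - 7)^2 = 1] LHS squared, RHS 1 ≥ 0: apply √ (±), so sqrt: x - 7 = 1 or -1.
Step 4. [x - 7 = 1 or -1] peel the -7: add 7 from each side ⇒ sub: x = 8 or 6.

Answer: x ∈ {6, 8}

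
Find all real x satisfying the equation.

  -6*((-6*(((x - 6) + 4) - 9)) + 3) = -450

Step 1. [-6*((-6*(((x - 6) + 4) - 9)) + 3) = -450] leading coefficient -6: divide by -6. So div: (-6*(((x - 6) + 4) - 9)) + 3 = 75.
Step 2. [(-6*(((x - 6) + 4) - 9)) + 3 = 75] 3 comes off first (subtract 3), so sub: -6*(((x - 6) + 4) - 9) = 72.
Step 3. [-6*(((x - 6) + 4) - 9) = 72] LHS = -6·(…); ÷-6 both sides, so div: ((x - 6) + 4) - 9 = -12.
Step 4. [((x - 6) + 4) - 9 = -12] 9 comes off first (add 9), so sub: (x - 6) + 4 = -3.
Step 5. [(x - 6) + 4 = -3] 4 comes off first (subtract 4), so sub: x - 6 = -7.
Step 6. [x - 6 = -7] peel the -6: add 6 from each side, so sub: x = -1.

Answer: x ∈ {-1}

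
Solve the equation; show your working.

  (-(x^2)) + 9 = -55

Step 1. [(-(x^2)) + 9 = -55] 9 comes off first (subtract 9). So sub: -(x^2) = -64.
Step 2. [-(x^2) = -64] leading − — multiply by −1 ⇒ neg: x^2 = 64.
Step 3. [x^2 = 64] 64 ≥ 0, LHS is (·)² — take ±√. So sqrt: x = 8 or -8.

Answer: x ∈ {-8, 8}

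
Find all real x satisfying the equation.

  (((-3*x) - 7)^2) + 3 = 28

Step 1. [(((-3*x) - 7)^2) + 3 = 28] peel the +3: subtract 3 from each side. So sub: ((-3*x) - 7)^2 = 25.
Step 2. [((-3*x) - 7)^2 = 25] √ both sides: 25 ≥ 0 gives two branches ⇒ sqrt: (-3*x) - 7 = 5 or -5.
Step 3. [(-3*x) - 7 = 5 or -5] the outer -7 inverts by adding 7 ⇒ sub: -3*x = 12 or 2.
Step 4. [-3*x = 12 or 2] leading coefficient -3: divide by -3. So div: x = -4 or -2/3.

Answer: x ∈ {-4, -2/3}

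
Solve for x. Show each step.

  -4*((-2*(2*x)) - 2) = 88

Step 1. [-4*((-2*(2*x)) - 2) = 88] leading coefficient -4: divide by -4, so div: (-2*(2*x)) - 2 = -22.
Step 2. [(-2*(2*x)) - 2 = -22] add 2: x sits inside (… - 2), so sub: -2*(2*x) = -20.
Step 3. [-2*(2*x) = -20] leading coefficient -2: divide by -2. So div: 2*x = 10.
Step 4. [2*x = 10] LHS = 2·(…); ÷2 both sides, so div: x = 5.

Answer: x ∈ {5}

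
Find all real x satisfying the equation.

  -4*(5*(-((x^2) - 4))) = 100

Step 1. [-4*(5*(-((x^2) - 4))) = 100] divide by the outer -4 ⇒ div: 5*(-((x^2) - 4)) = -25.
Step 2. [5*(-((x^2) - 4)) = -25] divide by the outer 5, so div: -((x^2) - 4) = -5.
Step 3. [-((x^2) - 4) = -5] leading − — multiply by −1 ⇒ neg: (x^2) - 4 = 5.
Step 4. [(x^2) - 4 = 5] peel the -4: add 4 from each side ⇒ sub: x^2 = 9.
Step 5. [x^2 = 9] LHS squared, RHS 9 ≥ 0: apply √ (±), so sqrt: x = 3 or -3.

Answer: x ∈ {-3, 3}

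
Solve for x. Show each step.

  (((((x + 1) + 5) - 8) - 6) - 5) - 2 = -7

Step 1. [(((((x + 1) + 5) - 8) - 6) - 5) - 2 = -7] 2 comes off first (add 2), so sub: ((((x + 1) + 5) - 8) - 6) - 5 = -5.
Step 2. [((((x + 1) + 5) - 8) - 6) - 5 = -5] peel the -5: add 5 from each side. So sub: (((x + 1) + 5) - 8) - 6 = 0.
Step 3. [(((x + 1) + 5) - 8) - 6 = 0] 6 comes off first (add 6) ⇒ sub: ((x + 1) + 5) - 8 = 6.
Step 4. [((x + 1) + 5) - 8 = 6] the outer -8 inverts by adding 8, so sub: (x + 1) + 5 = 14.
Step 5. [(x + 1) + 5 = 14] +5 is outermost — subtract 5 both sides. So sub: x + 1 = 9.
Step 6. [x + 1 = 9] subtract 1: x sits inside (… + 1), so sub: x = 8.

Answer: x ∈ {8}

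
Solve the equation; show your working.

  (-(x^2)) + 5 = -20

Step 1. [(-(x^2)) + 5 = -20] the outer +5 inverts by subtracting 5. So sub: -(x^2) = -25.
Step 2. [-(x^2) = -25] flip signs both sides, so neg: x^2 = 25.
Step 3. [x^2 = 25] √ both sides: 25 ≥ 0 gives two branches ⇒ sqrt: x = 5 or -5.

Answer: x ∈ {-5, 5}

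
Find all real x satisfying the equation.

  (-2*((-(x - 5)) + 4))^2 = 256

Step 1. [(-2*((-(x - 5)) + 4))^2 = 256] √ both sides: 256 ≥ 0 gives two branches. So sqrt: -2*((-(x - 5)) + 4) = 16 or -16.
Step 2. [-2*((-(x - 5)) + 4) = 16 or -16] leading coefficient -2: divide by -2. So div: (-(x - 5)) + 4 = -8 or 8.
Step 3. [(-(x - 5)) + 4 = -8 or 8] peel the +4: subtract 4 from each side. So sub: -(x - 5) = -12 or 4.
Step 4. [-(x - 5) = -12 or 4] LHS negated; negate both sides ⇒ neg: x - 5 = 12 or -4.
Step 5. [x - 5 = 12 or -4] peel the -5: add 5 from each side, so sub: x = 17 or 1.

Answer: x ∈ {1, 17}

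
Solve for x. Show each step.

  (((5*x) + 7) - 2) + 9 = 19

Step 1. [(((5*x) + 7) - 2) + 9 = 19] the outer +9 inverts by subtracting 9. So sub: ((5*x) + 7) - 2 = 10.
Step 2. [((5*x) + 7) - 2 = 10] the outer -2 inverts by adding 2, so sub: (5*x) + 7 = 12.
Step 3. [(5*x) + 7 = 12] 7 comes off first (subtract 7). So sub: 5*x = 5.
Step 4. [5*x = 5] divide by the outer 5, so div: x = 1.

Answer: x ∈ {1}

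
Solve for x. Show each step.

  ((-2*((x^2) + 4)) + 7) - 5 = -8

Step 1. [((-2*((x^2) + 4)) + 7) - 5 = -8] peel the -5: add 5 from each side ⇒ sub: (-2*((x^2) + 4)) + 7 = -3.
Step 2. [(-2*((x^2) + 4)) + 7 = -3] subtract 7: x sits inside (… + 7). So sub: -2*((x^2) + 4) = -10.
Step 3. [-2*((x^2) + 4) = -10] -2 out front; divide by -2. So div: (x^2) + 4 = 5.
Step 4. [(x^2) + 4 = 5] the outer +4 inverts by subtracting 4. So sub: x^2 = 1.
Step 5. [x^2 = 1] √ both sides: 1 ≥ 0 gives two branches ⇒ sqrt: x = 1 or -1.

Answer: x ∈ {-1, 1}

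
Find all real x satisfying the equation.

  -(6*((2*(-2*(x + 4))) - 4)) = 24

Step 1. [-(6*((2*(-2*(x + 4))) - 4)) = 24] leading − — multiply by −1 ⇒ neg: 6*((2*(-2*(x + 4))) - 4) = -24.
Step 2. [6*((2*(-2*(x + 4))) - 4) = -24] LHS = 6·(…); ÷6 both sides ⇒ div: (2*(-2*(x + 4))) - 4 = -4.
Step 3. [(2*(-2*(x + 4))) - 4 = -4] 2 divides every term; factor it out, so factor: (-2*(x + 4)) - 2 = -2.
Step 4. [(-2*(x + 4)) - 2 = -2] -2 | LHS and -2 | -2: pull -2 out ⇒ factor: (x + 4) + 1 = 1.
Step 5. [(x + 4) + 1 = 1] the outer +1 inverts by subtracting 1 ⇒ sub: x + 4 = 0.
Step 6. [x + 4 = 0] subtract 4: x sits inside (… + 4) ⇒ sub: x = -4.

Answer: x ∈ {-4}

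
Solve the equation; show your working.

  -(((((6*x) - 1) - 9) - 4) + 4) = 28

Step 1. [-(((((6*x) - 1) - 9) - 4) + 4) = 28] flip signs both sides. So neg: ((((6*x) - 1) - 9) - 4) + 4 = -28.
Step 2. [((((6*x) - 1) - 9) - 4) + 4 = -28] peel the +4: subtract 4 from each side ⇒ sub: (((6*x) - 1) - 9) - 4 = -32.
Step 3. [(((6*x) - 1) - 9) - 4 = -32] peel the -4: add 4 from each side ⇒ sub: ((6*x) - 1) - 9 = -28.
Step 4. [((6*x) - 1) - 9 = -28] -9 is outermost — add 9 both sides, so sub: (6*x) - 1 = -19.
Step 5. [(6*x) - 1 = -19] the outer -1 inverts by adding 1, so sub: 6*x = -18.
Step 6. [6*x = -18] LHS = 6·(…); ÷6 both sides. So div: x = -3.

Answer: x ∈ {-3}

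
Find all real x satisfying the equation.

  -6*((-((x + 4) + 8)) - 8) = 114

Step 1. [-6*((-((x + 4) + 8)) - 8) = 114] LHS = -6·(…); ÷-6 both sides. So div: (-((x + 4) + 8)) - 8 = -19.
Step 2. [(-((x + 4) + 8)) - 8 = -19] the outer -8 inverts by adding 8 ⇒ sub: -((x + 4) + 8) = -11.
Step 3. [-((x + 4) + 8) = -11] LHS negated; negate both sides ⇒ neg: (x + 4) + 8 = 11.
Step 4. [(x + 4) + 8 = 11] +8 is outermost — subtract 8 both sides ⇒ sub: x + 4 = 3.
Step 5. [x + 4 = 3] 4 comes off first (subtract 4). So sub: x = -1.

Answer: x ∈ {-1}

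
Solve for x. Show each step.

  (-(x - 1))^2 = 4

Step 1. [(-(x - 1))^2 = 4] LHS squared, RHS 4 ≥ 0: apply √ (±), so sqrt: -(x - 1) = 2 or -2.
Step 2. [-(x - 1) = 2 or -2] LHS negated; negate both sides, so neg: x - 1 = -2 or 2.
Step 3. [x - 1 = -2 or 2] add 1: x sits inside (… - 1), so sub: x = -1 or 3.

Answer: x ∈ {-1, 3}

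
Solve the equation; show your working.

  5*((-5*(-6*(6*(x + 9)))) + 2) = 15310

Step 1. [5*((-5*(-6*(6*(x + 9)))) + 2) = 15310] LHS = 5·(…); ÷5 both sides. So div: (-5*(-6*(6*(x + 9)))) + 2 = 3062.
Step 2. [(-5*(-6*(6*(x + 9)))) + 2 = 3062] 2 comes off first (subtract 2) ⇒ sub: -5*(-6*(6*(x + 9))) = 3060.
Step 3. [-5*(-6*(6*(x + 9))) = 3060] -5 out front; divide by -5 ⇒ div: -6*(6*(x + 9)) = -612.
Step 4. [-6*(6*(x + 9)) = -612] divide by the outer -6 ⇒ div: 6*(x + 9) = 102.
Step 5. [6*(x + 9) = 102] LHS = 6·(…); ÷6 both sides ⇒ div: x + 9 = 17.
Step 6. [x + 9 = 17] peel the +9: subtract 9 from each side. So sub: x = 8.

Answer: x ∈ {8}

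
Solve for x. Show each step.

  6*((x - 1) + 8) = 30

Step 1. [6*((x - 1) + 8) = 30] 6 out front; divide by 6, so div: (x - 1) + 8 = 5.
Step 2. [(x - 1) + 8 = 5] peel the +8: subtract 8 from each side. So sub: x - 1 = -3.
Step 3. [x - 1 = -3] -1 is outermost — add 1 both sides, so sub: x = -2.

Answer: x ∈ {-2}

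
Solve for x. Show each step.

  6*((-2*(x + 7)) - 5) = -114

Step 1. [6*((-2*(x + 7)) - 5) = -114] 6 out front; divide by 6, so div: (-2*(x + 7)) - 5 = -19.
Step 2. [(-2*(x + 7)) - 5 = -19] -5 is outermost — add 5 both sides. So sub: -2*(x + 7) = -14.
Step 3. [-2*(x + 7) = -14] LHS = -2·(…); ÷-2 both sides, so div: x + 7 = 7.
Step 4. [x + 7 = 7] the outer +7 inverts by subtracting 7. So sub: x = 0.

Answer: x ∈ {0}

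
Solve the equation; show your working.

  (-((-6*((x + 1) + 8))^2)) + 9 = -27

Step 1. [(-((-6*((x + 1) + 8))^2)) + 9 = -27] +9 is outermost — subtract 9 both sides, so sub: -((-6*((x + 1) + 8))^2) = -36.
Step 2. [-((-6*((x + 1) + 8))^2) = -36] leading − — multiply by −1, so neg: (-6*((x + 1) + 8))^2 = 36.
Step 3. [(-6*((x + 1) + 8))^2 = 36] 36 ≥ 0, LHS is (·)² — take ±√ ⇒ sqrt: -6*((x + 1) + 8) = 6 or -6.
Step 4. [-6*((x + 1) + 8) = 6 or -6] leading coefficient -6: divide by -6. So div: (x + 1) + 8 = -1 or 1.
Step 5. [(x + 1) + 8 = -1 or 1] +8 is outermost — subtract 8 both sides. So sub: x + 1 = -9 or -7.
Step 6. [x + 1 = -9 or -7] 1 comes off first (subtract 1). So sub: x = -10 or -8.

Answer: x ∈ {-10, -8}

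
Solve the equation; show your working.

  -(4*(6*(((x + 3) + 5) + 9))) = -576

Step 1. [-(4*(6*(((x + 3) + 5) + 9))) = -576] flip signs both sides. So neg: 4*(6*(((x + 3) + 5) + 9)) = 576.
Step 2. [4*(6*(((x + 3) + 5) + 9)) = 576] divide by the outer 4. So div: 6*(((x + 3) + 5) + 9) = 144.
Step 3. [6*(((x + 3) + 5) + 9) = 144] 6 out front; divide by 6 ⇒ div: ((x + 3) + 5) + 9 = 24.
Step 4. [((x + 3) + 5) + 9 = 24] +9 is outermost — subtract 9 both sides, so sub: (x + 3) + 5 = 15.
Step 5. [(x + 3) + 5 = 15] peel the +5: subtract 5 from each side. So sub: x + 3 = 10.
Step 6. [x + 3 = 10] the outer +3 inverts by subtracting 3, so sub: x = 7.

Answer: x ∈ {7}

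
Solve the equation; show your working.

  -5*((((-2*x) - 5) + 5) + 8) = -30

Step 1. [-5*((((-2*x) - 5) + 5) + 8) = -30] -5 out front; divide by -5 ⇒ div: (((-2*x) - 5) + 5) + 8 = 6.
Step 2. [(((-2*x) - 5) + 5) + 8 = 6] subtract 8: x sits inside (… + 8). So sub: ((-2*x) - 5) + 5 = -2.
Step 3. [((-2*x) - 5) + 5 = -2] +5 is outermost — subtract 5 both sides, so sub: (-2*x) - 5 = -7.
Step 4. [(-2*x) - 5 = -7] 5 comes off first (add 5), so sub: -2*x = -2.
Step 5. [-2*x = -2] divide by the outer -2 ⇒ div: x = 1.

Answer: x ∈ {1}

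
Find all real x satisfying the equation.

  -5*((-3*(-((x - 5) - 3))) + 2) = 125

Step 1. [-5*((-3*(-((x - 5) - 3))) + 2) = 125] leading coefficient -5: divide by -5, so div: (-3*(-((x - 5) - 3))) + 2 = -25.
Step 2. [(-3*(-((x - 5) - 3))) + 2 = -25] subtract 2: x sits inside (… + 2), so sub: -3*(-((x - 5) - 3)) = -27.
Step 3. [-3*(-((x - 5) - 3)) = -27] LHS = -3·(…); ÷-3 both sides, so div: -((x - 5) - 3) = 9.
Step 4. [-((x - 5) - 3) = 9] flip signs both sides, so neg: (x - 5) - 3 = -9.
Step 5. [(x - 5) - 3 = -9] peel the -3: add 3 from each side. So sub: x - 5 = -6.
Step 6. [x - 5 = -6] the outer -5 inverts by adding 5 ⇒ sub: x = -1.

Answer: x ∈ {-1}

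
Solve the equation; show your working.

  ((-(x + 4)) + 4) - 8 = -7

Step 1. [((-(x + 4)) + 4) - 8 = -7] 8 comes off first (add 8), so sub: (-(x + 4)) + 4 = 1.
Step 2. [(-(x + 4)) + 4 = 1] the outer +4 inverts by subtracting 4, so sub: -(x + 4) = -3.
Step 3. [-(x + 4) = -3] LHS negated; negate both sides, so neg: x + 4 = 3.
Step 4. [x + 4 = 3] 4 comes off first (subtract 4). So sub: x = -1.

Answer: x ∈ {-1}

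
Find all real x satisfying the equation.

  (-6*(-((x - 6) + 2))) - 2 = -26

Step 1. [(-6*(-((x - 6) + 2))) - 2 = -26] 2 comes off first (add 2). So sub: -6*(-((x - 6) + 2)) = -24.
Step 2. [-6*(-((x - 6) + 2)) = -24] -6·(inner) — divide through by -6. So div: -((x - 6) + 2) = 4.
Step 3. [-((x - 6) + 2) = 4] leading − — multiply by −1. So neg: (x - 6) + 2 = -4.
Step 4. [(x - 6) + 2 = -4] the outer +2 inverts by subtracting 2, so sub: x - 6 = -6.
Step 5. [x - 6 = -6] peel the -6: add 6 from each side, so sub: x = 0.

Answer: x ∈ {0}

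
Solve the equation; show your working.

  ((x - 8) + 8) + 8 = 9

Step 1. [((x - 8) + 8) + 8 = 9] +8 is outermost — subtract 8 both sides ⇒ sub: (x - 8) + 8 = 1.
Step 2. [(x - 8) + 8 = 1] +8 is outermost — subtract 8 both sides, so sub: x - 8 = -7.
Step 3. [x - 8 = -7] peel the -8: add 8 from each side. So sub: x = 1.

Answer: x ∈ {1}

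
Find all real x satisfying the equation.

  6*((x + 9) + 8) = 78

Step 1. [6*((x + 9) + 8) = 78] LHS = 6·(…); ÷6 both sides, so div: (x + 9) + 8 = 13.
Step 2. [(x + 9) + 8 = 13] 8 comes off first (subtract 8), so sub: x + 9 = 5.
Step 3. [x + 9 = 5] +9 is outermost — subtract 9 both sides ⇒ sub: x = -4.

Answer: x ∈ {-4}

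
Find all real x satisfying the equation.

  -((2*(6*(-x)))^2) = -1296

Step 1. [-((2*(6*(-x)))^2) = -1296] flip signs both sides ⇒ neg: (2*(6*(-x)))^2 = 1296.
Step 2. [(2*(6*(-x)))^2 = 1296] 1296 ≥ 0, LHS is (·)² — take ±√ ⇒ sqrt: 2*(6*(-x)) = 36 or -36.
Step 3. [2*(6*(-x)) = 36 or -36] divide by the outer 2, so div: 6*(-x) = 18 or -18.
Step 4. [6*(-x) = 18 or -18] 6·(inner) — divide through by 6. So div: -x = 3 or -3.
Step 5. [-x = 3 or -3] flip signs both sides. So neg: x = -3 or 3.

Answer: x ∈ {-3, 3}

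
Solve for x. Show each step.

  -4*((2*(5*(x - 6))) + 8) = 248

Step 1. [-4*((2*(5*(x - 6))) + 8) = 248] leading coefficient -4: divide by -4. So div: (2*(5*(x - 6))) + 8 = -62.
Step 2. [(2*(5*(x - 6))) + 8 = -62] common factor 2 (LHS and -62) — divide through ⇒ factor: (5*(x - 6)) + 4 = -31.
Step 3. [(5*(x - 6)) + 4 = -31] 4 comes off first (subtract 4). So sub: 5*(x - 6) = -35.
Step 4. [5*(x - 6) = -35] 5 out front; divide by 5, so div: x - 6 = -7.
Step 5. [x - 6 = -7] peel the -6: add 6 from each side, so sub: x = -1.

Answer: x ∈ {-1}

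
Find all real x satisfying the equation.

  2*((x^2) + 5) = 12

Step 1. [2*((x^2) + 5) = 12] 2·(inner) — divide through by 2 ⇒ div: (x^2) + 5 = 6.
Step 2. [(x^2) + 5 = 6] 5 comes off first (subtract 5) ⇒ sub: x^2 = 1.
Step 3. [x^2 = 1] √ both sides: 1 ≥ 0 gives two branches, so sqrt: x = 1 or -1.

Answer: x ∈ {-1, 1}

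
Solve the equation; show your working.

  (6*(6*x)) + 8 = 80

Step 1. [(6*(6*x)) + 8 = 80] peel the +8: subtract 8 from each side, so sub: 6*(6*x) = 72.
Step 2. [6*(6*x) = 72] LHS = 6·(…); ÷6 both sides. So div: 6*x = 12.
Step 3. [6*x = 12] leading coefficient 6: divide by 6, so div: x = 2.

Answer: x ∈ {2}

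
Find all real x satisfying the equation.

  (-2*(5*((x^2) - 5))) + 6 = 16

Step 1. [(-2*(5*((x^2) - 5))) + 6 = 16] the outer +6 inverts by subtracting 6 ⇒ sub: -2*(5*((x^2) - 5)) = 10.
Step 2. [-2*(5*((x^2) - 5)) = 10] LHS = -2·(…); ÷-2 both sides. So div: 5*((x^2) - 5) = -5.
Step 3. [5*((x^2) - 5) = -5] 5·(inner) — divide through by 5, so div: (x^2) - 5 = -1.
Step 4. [(x^2) - 5 = -1] add 5: x sits inside (… - 5) ⇒ sub: x^2 = 4.
Step 5. [x^2 = 4] √ both sides: 4 ≥ 0 gives two branches ⇒ sqrt: x = 2 or -2.

Answer: x ∈ {-2, 2}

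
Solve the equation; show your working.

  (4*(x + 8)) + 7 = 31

Step 1. [(4*(x + 8)) + 7 = 31] 7 comes off first (subtract 7), so sub: 4*(x + 8) = 24.
Step 2. [4*(x + 8) = 24] divide by the outer 4. So div: x + 8 = 6.
Step 3. [x + 8 = 6] peel the +8: subtract 8 from each side, so sub: x = -2.

Answer: x ∈ {-2}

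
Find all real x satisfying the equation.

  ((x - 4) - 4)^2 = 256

Step 1. [((x - 4) - 4)^2 = 256] 256 ≥ 0, LHS is (·)² — take ±√. So sqrt: (x - 4) - 4 = 16 or -16.
Step 2. [(x - 4) - 4 = 16 or -16] add 4: x sits inside (… - 4) ⇒ sub: x - 4 = 20 or -12.
Step 3. [x - 4 = 20 or -12] 4 comes off first (add 4) ⇒ sub: x = 24 or -8.

Answer: x ∈ {-8, 24}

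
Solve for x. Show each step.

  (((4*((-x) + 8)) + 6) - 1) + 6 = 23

Step 1. [(((4*((-x) + 8)) + 6) - 1) + 6 = 23] 6 comes off first (subtract 6). So sub: ((4*((-x) + 8)) + 6) - 1 = 17.
Step 2. [((4*((-x) + 8)) + 6) - 1 = 17] 1 comes off first (add 1). So sub: (4*((-x) + 8)) + 6 = 18.
Step 3. [(4*((-x) + 8)) + 6 = 18] subtract 6: x sits inside (… + 6). So sub: 4*((-x) + 8) = 12.
Step 4. [4*((-x) + 8) = 12] leading coefficient 4: divide by 4 ⇒ div: (-x) + 8 = 3.
Step 5. [(-x) + 8 = 3] 8 comes off first (subtract 8), so sub: -x = -5.
Step 6. [-x = -5] LHS negated; negate both sides ⇒ neg: x = 5.

Answer: x ∈ {5}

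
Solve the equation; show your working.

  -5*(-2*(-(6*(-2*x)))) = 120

Step 1. [-5*(-2*(-(6*(-2*x)))) = 120] leading coefficient -5: divide by -5, so div: -2*(-(6*(-2*x))) = -24.
Step 2. [-2*(-(6*(-2*x))) = -24] leading coefficient -2: divide by -2, so div: -(6*(-2*x)) = 12.
Step 3. [-(6*(-2*x)) = 12] LHS negated; negate both sides. So neg: 6*(-2*x) = -12.
Step 4. [6*(-2*x) = -12] LHS = 6·(…); ÷6 both sides, so div: -2*x = -2.
Step 5. [-2*x = -2] divide by the outer -2, so div: x = 1.

Answer: x ∈ {1}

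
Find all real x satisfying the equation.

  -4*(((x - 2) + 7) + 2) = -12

Step 1. [-4*(((x - 2) + 7) + 2) = -12] -4·(inner) — divide through by -4 ⇒ div: ((x - 2) + 7) + 2 = 3.
Step 2. [((x - 2) + 7) + 2 = 3] the outer +2 inverts by subtracting 2 ⇒ sub: (x - 2) + 7 = 1.
Step 3. [(x - 2) + 7 = 1] the outer +7 inverts by subtracting 7, so sub: x - 2 = -6.
Step 4. [x - 2 = -6] add 2: x sits inside (… - 2). So sub: x = -4.

Answer: x ∈ {-4}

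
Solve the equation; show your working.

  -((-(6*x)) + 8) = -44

Step 1. [-((-(6*x)) + 8) = -44] LHS negated; negate both sides, so neg: (-(6*x)) + 8 = 44.
Step 2. [(-(6*x)) + 8 = 44] +8 is outermost — subtract 8 both sides, so sub: -(6*x) = 36.
Step 3. [-(6*x) = 36] LHS negated; negate both sides. So neg: 6*x = -36.
Step 4. [6*x = -36] leading coefficient 6: divide by 6. So div: x = -6.

Answer: x ∈ {-6}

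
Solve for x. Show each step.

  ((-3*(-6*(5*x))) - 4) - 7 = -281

Step 1. [((-3*(-6*(5*x))) - 4) - 7 = -281] the outer -7 inverts by adding 7 ⇒ sub: (-3*(-6*(5*x))) - 4 = -274.
Step 2. [(-3*(-6*(5*x))) - 4 = -274] 4 comes off first (add 4). So sub: -3*(-6*(5*x)) = -270.
Step 3. [-3*(-6*(5*x)) = -270] -3·(inner) — divide through by -3 ⇒ div: -6*(5*x) = 90.
Step 4. [-6*(5*x) = 90] -6·(inner) — divide through by -6. So div: 5*x = -15.
Step 5. [5*x = -15] 5·(inner) — divide through by 5, so div: x = -3.

Answer: x ∈ {-3}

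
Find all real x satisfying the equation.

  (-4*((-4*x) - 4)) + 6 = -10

Step 1. [(-4*((-4*x) - 4)) + 6 = -10] 6 comes off first (subtract 6), so sub: -4*((-4*x) - 4) = -16.
Step 2. [-4*((-4*x) - 4) = -16] leading coefficient -4: divide by -4 ⇒ div: (-4*x) - 4 = 4.
Step 3. [(-4*x) - 4 = 4] common factor -4 (LHS and 4) — divide through ⇒ factor: x + 1 = -1.
Step 4. [x + 1 = -1] +1 is outermost — subtract 1 both sides. So sub: x = -2.

Answer: x ∈ {-2}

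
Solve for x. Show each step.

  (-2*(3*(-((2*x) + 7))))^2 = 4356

Step 1. [(-2*(3*(-((2*x) + 7))))^2 = 4356] LHS squared, RHS 4356 ≥ 0: apply √ (±). So sqrt: -2*(3*(-((2*x) + 7))) = 66 or -66.
Step 2. [-2*(3*(-((2*x) + 7))) = 66 or -66] -2 out front; divide by -2, so div: 3*(-((2*x) + 7)) = -33 or 33.
Step 3. [3*(-((2*x) + 7)) = -33 or 33] divide by the outer 3 ⇒ div: -((2*x) + 7) = -11 or 11.
Step 4. [-((2*x) + 7) = -11 or 11] flip signs both sides, so neg: (2*x) + 7 = 11 or -11.
Step 5. [(2*x) + 7 = 11 or -11] 7 comes off first (subtract 7). So sub: 2*x = 4 or -18.
Step 6. [2*x = 4 or -18] 2 out front; divide by 2, so div: x = 2 or -9.

Answer: x ∈ {-9, 2}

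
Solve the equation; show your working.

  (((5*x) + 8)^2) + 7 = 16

Step 1. [(((5*x) + 8)^2) + 7 = 16] +7 is outermost — subtract 7 both sides ⇒ sub: ((5*x) + 8)^2 = 9.
Step 2. [((5*x) + 8)^2 = 9] LHS squared, RHS 9 ≥ 0: apply √ (±). So sqrt: (5*x) + 8 = 3 or -3.
Step 3. [(5*x) + 8 = 3 or -3] subtract 8: x sits inside (… + 8). So sub: 5*x = -5 or -11.
Step 4. [5*x = -5 or -11] divide by the outer 5. So div: x = -1 or -11/5.

Answer: x ∈ {-11/5, -1}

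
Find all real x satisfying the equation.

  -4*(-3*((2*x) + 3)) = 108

Step 1. [-4*(-3*((2*x) + 3)) = 108] divide by the outer -4, so div: -3*((2*x) + 3) = -27.
Step 2. [-3*((2*x) + 3) = -27] leading coefficient -3: divide by -3 ⇒ div: (2*x) + 3 = 9.
Step 3. [(2*x) + 3 = 9] +3 is outermost — subtract 3 both sides, so sub: 2*x = 6.
Step 4. [2*x = 6] 2 out front; divide by 2. So div: x = 3.

Answer: x ∈ {3}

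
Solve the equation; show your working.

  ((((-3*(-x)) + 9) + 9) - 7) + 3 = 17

Step 1. [((((-3*(-x)) + 9) + 9) - 7) + 3 = 17] 3 comes off first (subtract 3), so sub: (((-3*(-x)) + 9) + 9) - 7 = 14.
Step 2. [(((-3*(-x)) + 9) + 9) - 7 = 14] add 7: x sits inside (… - 7). So sub: ((-3*(-x)) + 9) + 9 = 21.
Step 3. [((-3*(-x)) + 9) + 9 = 21] subtract 9: x sits inside (… + 9) ⇒ sub: (-3*(-x)) + 9 = 12.
Step 4. [(-3*(-x)) + 9 = 12] -3 | LHS and -3 | 12: pull -3 out, so factor: (-x) - 3 = -4.
Step 5. [(-x) - 3 = -4] peel the -3: add 3 from each side ⇒ sub: -x = -1.
Step 6. [-x = -1] flip signs both sides. So neg: x = 1.

Answer: x ∈ {1}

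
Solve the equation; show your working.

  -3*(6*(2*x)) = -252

Step 1. [-3*(6*(2*x)) = -252] -3 out front; divide by -3 ⇒ div: 6*(2*x) = 84.
Step 2. [6*(2*x) = 84] divide by the outer 6, so div: 2*x = 14.
Step 3. [2*x = 14] LHS = 2·(…); ÷2 both sides, so div: x = 7.

Answer: x ∈ {7}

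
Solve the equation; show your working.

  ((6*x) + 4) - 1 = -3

Step 1. [((6*x) + 4) - 1 = -3] add 1: x sits inside (… - 1) ⇒ sub: (6*x) + 4 = -2.
Step 2. [(6*x) + 4 = -2] subtract 4: x sits inside (… + 4) ⇒ sub: 6*x = -6.
Step 3. [6*x = -6] 6 out front; divide by 6. So div: x = -1.

Answer: x ∈ {-1}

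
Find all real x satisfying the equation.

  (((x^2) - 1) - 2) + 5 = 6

Step 1. [(((x^2) - 1) - 2) + 5 = 6] 5 comes off first (subtract 5), so sub: ((x^2) - 1) - 2 = 1.
Step 2. [((x^2) - 1) - 2 = 1] -2 is outermost — add 2 both sides, so sub: (x^2) - 1 = 3.
Step 3. [(x^2) - 1 = 3] 1 comes off first (add 1). So sub: x^2 = 4.
Step 4. [x^2 = 4] √ both sides: 4 ≥ 0 gives two branches ⇒ sqrt: x = 2 or -2.

Answer: x ∈ {-2, 2}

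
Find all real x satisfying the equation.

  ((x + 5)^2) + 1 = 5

Step 1. [((x + 5)^2) + 1 = 5] subtract 1: x sits inside (… + 1) ⇒ sub: (x + 5)^2 = 4.
Step 2. [(x + 5)^2 = 4] √ both sides: 4 ≥ 0 gives two branches. So sqrt: x + 5 = 2 or -2.
Step 3. [x + 5 = 2 or -2] peel the +5: subtract 5 from each side, so sub: x = -3 or -7.

Answer: x ∈ {-7, -3}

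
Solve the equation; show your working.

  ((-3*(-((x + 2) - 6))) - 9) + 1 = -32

Step 1. [((-3*(-((x + 2) - 6))) - 9) + 1 = -32] peel the +1: subtract 1 from each side, so sub: (-3*(-((x + 2) - 6))) - 9 = -33.
Step 2. [(-3*(-((x + 2) - 6))) - 9 = -33] 9 comes off first (add 9). So sub: -3*(-((x + 2) - 6)) = -24.
Step 3. [-3*(-((x + 2) - 6)) = -24] LHS = -3·(…); ÷-3 both sides, so div: -((x + 2) - 6) = 8.
Step 4. [-((x + 2) - 6) = 8] LHS negated; negate both sides ⇒ neg: (x + 2) - 6 = -8.
Step 5. [(x + 2) - 6 = -8] -6 is outermost — add 6 both sides ⇒ sub: x + 2 = -2.
Step 6. [x + 2 = -2] 2 comes off first (subtract 2), so sub: x = -4.

Answer: x ∈ {-4}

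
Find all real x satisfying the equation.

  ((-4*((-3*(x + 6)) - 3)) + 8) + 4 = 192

Step 1. [((-4*((-3*(x + 6)) - 3)) + 8) + 4 = 192] the outer +4 inverts by subtracting 4. So sub: (-4*((-3*(x + 6)) - 3)) + 8 = 188.
Step 2. [(-4*((-3*(x + 6)) - 3)) + 8 = 188] -4 | LHS and -4 | 188: pull -4 out, so factor: ((-3*(x + 6)) - 3) - 2 = -47.
Step 3. [((-3*(x + 6)) - 3) - 2 = -47] 2 comes off first (add 2). So sub: (-3*(x + 6)) - 3 = -45.
Step 4. [(-3*(x + 6)) - 3 = -45] -3 | LHS and -3 | -45: pull -3 out, so factor: (x + 6) + 1 = 15.
Step 5. [(x + 6) + 1 = 15] peel the +1: subtract 1 from each side, so sub: x + 6 = 14.
Step 6. [x + 6 = 14] +6 is outermost — subtract 6 both sides. So sub: x = 8.

Answer: x ∈ {8}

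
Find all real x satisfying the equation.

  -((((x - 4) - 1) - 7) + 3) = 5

Step 1. [-((((x - 4) - 1) - 7) + 3) = 5] LHS negated; negate both sides. So neg: (((x - 4) - 1) - 7) + 3 = -5.
Step 2. [(((x - 4) - 1) - 7) + 3 = -5] subtract 3: x sits inside (… + 3) ⇒ sub: ((x - 4) - 1) - 7 = -8.
Step 3. [((x - 4) - 1) - 7 = -8] -7 is outermost — add 7 both sides, so sub: (x - 4) - 1 = -1.
Step 4. [(x - 4) - 1 = -1] the outer -1 inverts by adding 1, so sub: x - 4 = 0.
Step 5. [x - 4 = 0] add 4: x sits inside (… - 4) ⇒ sub: x = 4.

Answer: x ∈ {4}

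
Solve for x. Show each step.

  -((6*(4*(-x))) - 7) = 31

Step 1. [-((6*(4*(-x))) - 7) = 31] leading − — multiply by −1, so neg: (6*(4*(-x))) - 7 = -31.
Step 2. [(6*(4*(-x))) - 7 = -31] -7 is outermost — add 7 both sides, so sub: 6*(4*(-x)) = -24.
Step 3. [6*(4*(-x)) = -24] leading coefficient 6: divide by 6. So div: 4*(-x) = -4.
Step 4. [4*(-x) = -4] 4 out front; divide by 4. So div: -x = -1.
Step 5. [-x = -1] flip signs both sides. So neg: x = 1.

Answer: x ∈ {1}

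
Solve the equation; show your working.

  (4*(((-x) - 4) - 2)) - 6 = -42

Step 1. [(4*(((-x) - 4) - 2)) - 6 = -42] peel the -6: add 6 from each side. So sub: 4*(((-x) - 4) - 2) = -36.
Step 2. [4*(((-x) - 4) - 2) = -36] divide by the outer 4 ⇒ div: ((-x) - 4) - 2 = -9.
Step 3. [((-x) - 4) - 2 = -9] add 2: x sits inside (… - 2) ⇒ sub: (-x) - 4 = -7.
Step 4. [(-x) - 4 = -7] peel the -4: add 4 from each side. So sub: -x = -3.
Step 5. [-x = -3] leading − — multiply by −1, so neg: x = 3.

Answer: x ∈ {3}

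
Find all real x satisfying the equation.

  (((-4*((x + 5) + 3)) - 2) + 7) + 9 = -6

Step 1. [(((-4*((x + 5) + 3)) - 2) + 7) + 9 = -6] 9 comes off first (subtract 9) ⇒ sub: ((-4*((x + 5) + 3)) - 2) + 7 = -15.
Step 2. [((-4*((x + 5) + 3)) - 2) + 7 = -15] subtract 7: x sits inside (… + 7). So sub: (-4*((x + 5) + 3)) - 2 = -22.
Step 3. [(-4*((x + 5) + 3)) - 2 = -22] add 2: x sits inside (… - 2). So sub: -4*((x + 5) + 3) = -20.
Step 4. [-4*((x + 5) + 3) = -20] -4·(inner) — divide through by -4. So div: (x + 5) + 3 = 5.
Step 5. [(x + 5) + 3 = 5] 3 comes off first (subtract 3) ⇒ sub: x + 5 = 2.
Step 6. [x + 5 = 2] subtract 5: x sits inside (… + 5) ⇒ sub: x = -3.

Answer: x ∈ {-3}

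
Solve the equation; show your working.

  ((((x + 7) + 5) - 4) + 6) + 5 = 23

Step 1. [((((x + 7) + 5) - 4) + 6) + 5 = 23] the outer +5 inverts by subtracting 5. So sub: (((x + 7) + 5) - 4) + 6 = 18.
Step 2. [(((x + 7) + 5) - 4) + 6 = 18] +6 is outermost — subtract 6 both sides ⇒ sub: ((x + 7) + 5) - 4 = 12.
Step 3. [((x + 7) + 5) - 4 = 12] peel the -4: add 4 from each side. So sub: (x + 7) + 5 = 16.
Step 4. [(x + 7) + 5 = 16] +5 is outermost — subtract 5 both sides ⇒ sub: x + 7 = 11.
Step 5. [x + 7 = 11] the outer +7 inverts by subtracting 7 ⇒ sub: x = 4.

Answer: x ∈ {4}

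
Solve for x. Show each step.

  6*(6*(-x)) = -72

Step 1. [6*(6*(-x)) = -72] 6·(inner) — divide through by 6 ⇒ div: 6*(-x) = -12.
Step 2. [6*(-x) = -12] 6 out front; divide by 6 ⇒ div: -x = -2.
Step 3. [-x = -2] flip signs both sides ⇒ neg: x = 2.

Answer: x ∈ {2}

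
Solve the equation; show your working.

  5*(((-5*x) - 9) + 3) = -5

Step 1. [5*(((-5*x) - 9) + 3) = -5] LHS = 5·(…); ÷5 both sides, so div: ((-5*x) - 9) + 3 = -1.
Step 2. [((-5*x) - 9) + 3 = -1] +3 is outermost — subtract 3 both sides ⇒ sub: (-5*x) - 9 = -4.
Step 3. [(-5*x) - 9 = -4] add 9: x sits inside (… - 9), so sub: -5*x = 5.
Step 4. [-5*x = 5] -5·(inner) — divide through by -5 ⇒ div: x = -1.

Answer: x ∈ {-1}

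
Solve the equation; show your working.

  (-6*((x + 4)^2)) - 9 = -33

Step 1. [(-6*((x + 4)^2)) - 9 = -33] add 9: x sits inside (… - 9), so sub: -6*((x + 4)^2) = -24.
Step 2. [-6*((x + 4)^2) = -24] -6 out front; divide by -6, so div: (x + 4)^2 = 4.
Step 3. [(x + 4)^2 = 4] 4 ≥ 0, LHS is (·)² — take ±√ ⇒ sqrt: x + 4 = 2 or -2.
Step 4. [x + 4 = 2 or -2] +4 is outermost — subtract 4 both sides, so sub: x = -2 or -6.

Answer: x ∈ {-6, -2}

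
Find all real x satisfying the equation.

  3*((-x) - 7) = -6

Step 1. [3*((-x) - 7) = -6] LHS = 3·(…); ÷3 both sides. So div: (-x) - 7 = -2.
Step 2. [(-x) - 7 = -2] the outer -7 inverts by adding 7. So sub: -x = 5.
Step 3. [-x = 5] LHS negated; negate both sides. So neg: x = -5.

Answer: x ∈ {-5}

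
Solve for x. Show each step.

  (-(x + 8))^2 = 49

Step 1. [(-(x + 8))^2 = 49] 49 ≥ 0, LHS is (·)² — take ±√ ⇒ sqrt: -(x + 8) = 7 or -7.
Step 2. [-(x + 8) = 7 or -7] leading − — multiply by −1, so neg: x + 8 = -7 or 7.
Step 3. [x + 8 = -7 or 7] 8 comes off first (subtract 8), so sub: x = -15 or -1.

Answer: x ∈ {-15, -1}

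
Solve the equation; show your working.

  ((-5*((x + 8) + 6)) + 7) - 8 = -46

Step 1. [((-5*((x + 8) + 6)) + 7) - 8 = -46] add 8: x sits inside (… - 8), so sub: (-5*((x + 8) + 6)) + 7 = -38.
Step 2. [(-5*((x + 8) + 6)) + 7 = -38] subtract 7: x sits inside (… + 7) ⇒ sub: -5*((x + 8) + 6) = -45.
Step 3. [-5*((x + 8) + 6) = -45] divide by the outer -5 ⇒ div: (x + 8) + 6 = 9.
Step 4. [(x + 8) + 6 = 9] the outer +6 inverts by subtracting 6. So sub: x + 8 = 3.
Step 5. [x + 8 = 3] peel the +8: subtract 8 from each side, so sub: x = -5.

Answer: x ∈ {-5}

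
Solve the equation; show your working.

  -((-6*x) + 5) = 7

Step 1. [-((-6*x) + 5) = 7] leading − — multiply by −1 ⇒ neg: (-6*x) + 5 = -7.
Step 2. [(-6*x) + 5 = -7] +5 is outermost — subtract 5 both sides ⇒ sub: -6*x = -12.
Step 3. [-6*x = -12] leading coefficient -6: divide by -6 ⇒ div: x = 2.

Answer: x ∈ {2}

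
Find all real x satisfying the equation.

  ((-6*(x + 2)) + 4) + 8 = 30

Step 1. [((-6*(x + 2)) + 4) + 8 = 30] peel the +8: subtract 8 from each side ⇒ sub: (-6*(x + 2)) + 4 = 22.
Step 2. [(-6*(x + 2)) + 4 = 22] subtract 4: x sits inside (… + 4). So sub: -6*(x + 2) = 18.
Step 3. [-6*(x + 2) = 18] -6·(inner) — divide through by -6 ⇒ div: x + 2 = -3.
Step 4. [x + 2 = -3] 2 comes off first (subtract 2). So sub: x = -5.

Answer: x ∈ {-5}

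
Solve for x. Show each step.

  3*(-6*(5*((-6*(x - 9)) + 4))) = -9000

Step 1. [3*(-6*(5*((-6*(x - 9)) + 4))) = -9000] 3·(inner) — divide through by 3. So div: -6*(5*((-6*(x - 9)) + 4)) = -3000.
Step 2. [-6*(5*((-6*(x - 9)) + 4)) = -3000] -6·(inner) — divide through by -6. So div: 5*((-6*(x - 9)) + 4) = 500.
Step 3. [5*((-6*(x - 9)) + 4) = 500] leading coefficient 5: divide by 5. So div: (-6*(x - 9)) + 4 = 100.
Step 4. [(-6*(x - 9)) + 4 = 100] peel the +4: subtract 4 from each side. So sub: -6*(x - 9) = 96.
Step 5. [-6*(x - 9) = 96] LHS = -6·(…); ÷-6 both sides ⇒ div: x - 9 = -16.
Step 6. [x - 9 = -16] 9 comes off first (add 9) ⇒ sub: x = -7.

Answer: x ∈ {-7}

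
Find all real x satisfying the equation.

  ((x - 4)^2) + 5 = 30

Step 1. [((x - 4)^2) + 5 = 30] peel the +5: subtract 5 from each side, so sub: (x - 4)^2 = 25.
Step 2. [(x - 4)^2 = 25] √ both sides: 25 ≥ 0 gives two branches. So sqrt: x - 4 = 5 or -5.
Step 3. [x - 4 = 5 or -5] -4 is outermost — add 4 both sides. So sub: x = 9 or -1.

Answer: x ∈ {-1, 9}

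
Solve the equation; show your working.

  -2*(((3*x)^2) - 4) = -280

Step 1. [-2*(((3*x)^2) - 4) = -280] divide by the outer -2, so div: ((3*x)^2) - 4 = 140.
Step 2. [((3*x)^2) - 4 = 140] the outer -4 inverts by adding 4. So sub: (3*x)^2 = 144.
Step 3. [(3*x)^2 = 144] 144 ≥ 0, LHS is (·)² — take ±√ ⇒ sqrt: 3*x = 12 or -12.
Step 4. [3*x = 12 or -12] leading coefficient 3: divide by 3, so div: x = 4 or -4.

Answer: x ∈ {-4, 4}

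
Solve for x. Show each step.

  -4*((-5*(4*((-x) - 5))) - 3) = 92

Step 1. [-4*((-5*(4*((-x) - 5))) - 3) = 92] -4·(inner) — divide through by -4 ⇒ div: (-5*(4*((-x) - 5))) - 3 = -23.
Step 2. [(-5*(4*((-x) - 5))) - 3 = -23] -3 is outermost — add 3 both sides. So sub: -5*(4*((-x) - 5)) = -20.
Step 3. [-5*(4*((-x) - 5)) = -20] LHS = -5·(…); ÷-5 both sides ⇒ div: 4*((-x) - 5) = 4.
Step 4. [4*((-x) - 5) = 4] 4 out front; divide by 4. So div: (-x) - 5 = 1.
Step 5. [(-x) - 5 = 1] the outer -5 inverts by adding 5 ⇒ sub: -x = 6.
Step 6. [-x = 6] LHS negated; negate both sides, so neg: x = -6.

Answer: x ∈ {-6}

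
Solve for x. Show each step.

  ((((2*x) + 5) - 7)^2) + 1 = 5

Step 1. [((((2*x) + 5) - 7)^2) + 1 = 5] +1 is outermost — subtract 1 both sides. So sub: (((2*x) + 5) - 7)^2 = 4.
Step 2. [(((2*x) + 5) - 7)^2 = 4] √ both sides: 4 ≥ 0 gives two branches ⇒ sqrt: ((2*x) + 5) - 7 = 2 or -2.
Step 3. [((2*x) + 5) - 7 = 2 or -2] the outer -7 inverts by adding 7, so sub: (2*x) + 5 = 9 or 5.
Step 4. [(2*x) + 5 = 9 or 5] +5 is outermost — subtract 5 both sides. So sub: 2*x = 4 or 0.
Step 5. [2*x = 4 or 0] 2 out front; divide by 2, so div: x = 2 or 0.

Answer: x ∈ {0, 2}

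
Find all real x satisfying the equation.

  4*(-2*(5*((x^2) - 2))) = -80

Step 1. [4*(-2*(5*((x^2) - 2))) = -80] leading coefficient 4: divide by 4 ⇒ div: -2*(5*((x^2) - 2)) = -20.
Step 2. [-2*(5*((x^2) - 2)) = -20] LHS = -2·(…); ÷-2 both sides ⇒ div: 5*((x^2) - 2) = 10.
Step 3. [5*((x^2) - 2) = 10] LHS = 5·(…); ÷5 both sides ⇒ div: (x^2) - 2 = 2.
Step 4. [(x^2) - 2 = 2] 2 comes off first (add 2) ⇒ sub: x^2 = 4.
Step 5. [x^2 = 4] √ both sides: 4 ≥ 0 gives two branches. So sqrt: x = 2 or -2.

Answer: x ∈ {-2, 2}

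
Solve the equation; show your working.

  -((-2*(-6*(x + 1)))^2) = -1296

Step 1. [-((-2*(-6*(x + 1)))^2) = -1296] leading − — multiply by −1, so neg: (-2*(-6*(x + 1)))^2 = 1296.
Step 2. [(-2*(-6*(x + 1)))^2 = 1296] 1296 ≥ 0, LHS is (·)² — take ±√ ⇒ sqrt: -2*(-6*(x + 1)) = 36 or -36.
Step 3. [-2*(-6*(x + 1)) = 36 or -36] leading coefficient -2: divide by -2 ⇒ div: -6*(x + 1) = -18 or 18.
Step 4. [-6*(x + 1) = -18 or 18] leading coefficient -6: divide by -6, so div: x + 1 = 3 or -3.
Step 5. [x + 1 = 3 or -3] 1 comes off first (subtract 1) ⇒ sub: x = 2 or -4.

Answer: x ∈ {-4, 2}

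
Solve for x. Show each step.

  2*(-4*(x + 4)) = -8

Step 1. [2*(-4*(x + 4)) = -8] LHS = 2·(…); ÷2 both sides, so div: -4*(x + 4) = -4.
Step 2. [-4*(x + 4) = -4] -4 out front; divide by -4 ⇒ div: x + 4 = 1.
Step 3. [x + 4 = 1] subtract 4: x sits inside (… + 4) ⇒ sub: x = -3.

Answer: x ∈ {-3}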